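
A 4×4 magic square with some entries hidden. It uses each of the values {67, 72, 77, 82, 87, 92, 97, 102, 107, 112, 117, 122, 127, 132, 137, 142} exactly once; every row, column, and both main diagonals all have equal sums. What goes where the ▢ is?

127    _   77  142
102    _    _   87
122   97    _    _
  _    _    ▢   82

The 16 entries sum to 1672, so each line sums to 1672/4 = 418.
From row 1, 418 − (127 + 77 + 142) gives (1,2) = 72.
Using column 1: 127 + 102 + 122 + ? → (4,1) = 418 − 351 = 67.
Column 4: 142 + 87 + 82 + ? = 418, so (3,4) = 107.
Anti-diagonal: 142 + 97 + 67 + ? = 418, so (2,3) = 112.
The remaining cell in row 2 is (2,2) = 418 − 301 = 117.
Row 3: 122 + 97 + 107 + ? = 418, so (3,3) = 92.
The remaining cell in column 2 is (4,2) = 418 − 286 = 132.
The remaining cell in column 3 is (4,3) = 418 − 281 = 137.

137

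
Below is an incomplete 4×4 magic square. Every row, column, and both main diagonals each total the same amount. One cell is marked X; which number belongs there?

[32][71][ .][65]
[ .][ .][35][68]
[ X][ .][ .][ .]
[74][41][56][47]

59

Row 4 is complete and sums to 218; that is the magic constant.
Using row 1: 32 + 71 + 65 + ? → (1,3) = 218 − 168 = 50.
Column 3: 50 + 35 + 56 + ? = 218, so (3,3) = 77.
From column 4, 218 − (65 + 68 + 47) gives (3,4) = 38.
Main diagonal must total 218; the given cells sum to 156, so (2,2) = 62.
Using anti-diagonal: 65 + 35 + 74 + ? → (3,2) = 218 − 174 = 44.
Row 2 must total 218; the given cells sum to 165, so (2,1) = 53.
From row 3, 218 − (44 + 77 + 38) gives (3,1) = 59.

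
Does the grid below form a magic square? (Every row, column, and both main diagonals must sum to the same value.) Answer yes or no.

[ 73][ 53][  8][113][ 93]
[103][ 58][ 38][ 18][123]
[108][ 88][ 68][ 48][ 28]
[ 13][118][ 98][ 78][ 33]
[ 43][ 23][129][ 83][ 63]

Row 1: 73 + 53 + 8 + 113 + 93 = 340.
Row 2: 103 + 58 + 38 + 18 + 123 = 340.
Row 3: 108 + 88 + 68 + 48 + 28 = 340.
Row 4: 13 + 118 + 98 + 78 + 33 = 340.
Row 5: 43 + 23 + 129 + 83 + 63 = 341.
Column 1: 73 + 103 + 108 + 13 + 43 = 340.
Column 2: 53 + 58 + 88 + 118 + 23 = 340.
Column 3: 8 + 38 + 68 + 98 + 129 = 341.
Column 4: 113 + 18 + 48 + 78 + 83 = 340.
Column 5: 93 + 123 + 28 + 33 + 63 = 340.
Main diagonal: 73 + 58 + 68 + 78 + 63 = 340.
Anti-diagonal: 93 + 18 + 68 + 118 + 43 = 340.

No — column 3 sums to 341 but column 4 sums to 340.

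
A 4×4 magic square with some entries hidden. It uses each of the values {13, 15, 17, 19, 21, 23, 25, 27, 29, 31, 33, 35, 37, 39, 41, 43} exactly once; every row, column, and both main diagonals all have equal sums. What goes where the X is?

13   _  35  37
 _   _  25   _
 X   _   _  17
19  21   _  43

The 16 entries sum to 448, so each line sums to 448/4 = 112.
Row 1 must total 112; the given cells sum to 85, so (1,2) = 27.
The remaining cell in row 4 is (4,3) = 112 − 83 = 29.
Using column 3: 35 + 25 + 29 + ? → (3,3) = 112 − 89 = 23.
Column 4 must total 112; the given cells sum to 97, so (2,4) = 15.
The remaining cell in main diagonal is (2,2) = 112 − 79 = 33.
Using anti-diagonal: 37 + 25 + 19 + ? → (3,2) = 112 − 81 = 31.
Row 2: 33 + 25 + 15 + ? = 112, so (2,1) = 39.
The remaining cell in row 3 is (3,1) = 112 − 71 = 41.

41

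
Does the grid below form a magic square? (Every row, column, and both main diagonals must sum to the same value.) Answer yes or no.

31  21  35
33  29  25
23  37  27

Row 1: 31 + 21 + 35 = 87.
Row 2: 33 + 29 + 25 = 87.
Row 3: 23 + 37 + 27 = 87.
Column 1: 31 + 33 + 23 = 87.
Column 2: 21 + 29 + 37 = 87.
Column 3: 35 + 25 + 27 = 87.
Main diagonal: 31 + 29 + 27 = 87.
Anti-diagonal: 35 + 29 + 23 = 87.
All lines sum to 87.

Yes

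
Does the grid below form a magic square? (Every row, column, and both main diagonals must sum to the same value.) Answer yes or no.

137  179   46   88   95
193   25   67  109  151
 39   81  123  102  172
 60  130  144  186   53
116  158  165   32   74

Row 1: 137 + 179 + 46 + 88 + 95 = 545.
Row 2: 193 + 25 + 67 + 109 + 151 = 545.
Row 3: 39 + 81 + 123 + 102 + 172 = 517.
Row 4: 60 + 130 + 144 + 186 + 53 = 573.
Row 5: 116 + 158 + 165 + 32 + 74 = 545.
Column 1: 137 + 193 + 39 + 60 + 116 = 545.
Column 2: 179 + 25 + 81 + 130 + 158 = 573.
Column 3: 46 + 67 + 123 + 144 + 165 = 545.
Column 4: 88 + 109 + 102 + 186 + 32 = 517.
Column 5: 95 + 151 + 172 + 53 + 74 = 545.
Main diagonal: 137 + 25 + 123 + 186 + 74 = 545.
Anti-diagonal: 95 + 109 + 123 + 130 + 116 = 573.

No — row 3 sums to 517 but row 5 sums to 545.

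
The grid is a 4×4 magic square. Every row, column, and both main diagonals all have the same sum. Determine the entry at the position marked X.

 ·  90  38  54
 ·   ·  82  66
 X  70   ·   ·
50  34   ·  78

Anti-diagonal is complete and sums to 256; that is the magic constant.
Row 1: 90 + 38 + 54 + ? = 256, so (1,1) = 74.
Row 4 must total 256; the given cells sum to 162, so (4,3) = 94.
Column 2: 90 + 70 + 34 + ? = 256, so (2,2) = 62.
Column 3 needs 256; the known cells sum to 214, so (3,3) = 42.
Column 4 must total 256; the given cells sum to 198, so (3,4) = 58.
From row 2, 256 − (62 + 82 + 66) gives (2,1) = 46.
The remaining cell in row 3 is (3,1) = 256 − 170 = 86.

86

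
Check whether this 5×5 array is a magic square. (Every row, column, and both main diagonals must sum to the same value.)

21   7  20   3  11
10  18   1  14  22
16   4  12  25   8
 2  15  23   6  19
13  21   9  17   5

Row 1: 21 + 7 + 20 + 3 + 11 = 62.
Row 2: 10 + 18 + 1 + 14 + 22 = 65.
Row 3: 16 + 4 + 12 + 25 + 8 = 65.
Row 4: 2 + 15 + 23 + 6 + 19 = 65.
Row 5: 13 + 21 + 9 + 17 + 5 = 65.
Column 1: 21 + 10 + 16 + 2 + 13 = 62.
Column 2: 7 + 18 + 4 + 15 + 21 = 65.
Column 3: 20 + 1 + 12 + 23 + 9 = 65.
Column 4: 3 + 14 + 25 + 6 + 17 = 65.
Column 5: 11 + 22 + 8 + 19 + 5 = 65.
Main diagonal: 21 + 18 + 12 + 6 + 5 = 62.
Anti-diagonal: 11 + 14 + 12 + 15 + 13 = 65.

No — row 1 sums to 62 but row 5 sums to 65.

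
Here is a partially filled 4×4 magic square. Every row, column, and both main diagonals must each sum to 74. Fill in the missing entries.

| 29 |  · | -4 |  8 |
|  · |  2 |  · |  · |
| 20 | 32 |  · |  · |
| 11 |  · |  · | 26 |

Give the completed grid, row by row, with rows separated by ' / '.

Row 1 needs 74; the known cells sum to 33, so (1,2) = 41.
Using column 1: 29 + 20 + 11 + ? → (2,1) = 74 − 60 = 14.
Column 2 must total 74; the given cells sum to 75, so (4,2) = -1.
From main diagonal, 74 − (29 + 2 + 26) gives (3,3) = 17.
Anti-diagonal must total 74; the given cells sum to 51, so (2,3) = 23.
Using row 2: 14 + 2 + 23 + ? → (2,4) = 74 − 39 = 35.
Row 3 needs 74; the known cells sum to 69, so (3,4) = 5.
Row 4: 11 + (-1) + 26 + ? = 74, so (4,3) = 38.

29 41 -4 8 / 14 2 23 35 / 20 32 17 5 / 11 -1 38 26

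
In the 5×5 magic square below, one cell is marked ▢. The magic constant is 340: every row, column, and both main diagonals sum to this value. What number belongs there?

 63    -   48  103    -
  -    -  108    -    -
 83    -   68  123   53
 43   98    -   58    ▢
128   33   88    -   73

From row 3, 340 − (83 + 68 + 123 + 53) gives (3,2) = 13.
Using row 5: 128 + 33 + 88 + 73 + ? → (5,4) = 340 − 322 = 18.
Column 1 needs 340; the known cells sum to 317, so (2,1) = 23.
Column 3 must total 340; the given cells sum to 312, so (4,3) = 28.
The remaining cell in column 4 is (2,4) = 340 − 302 = 38.
Using main diagonal: 63 + 68 + 58 + 73 + ? → (2,2) = 340 − 262 = 78.
From anti-diagonal, 340 − (38 + 68 + 98 + 128) gives (1,5) = 8.
Row 1: 63 + 48 + 103 + 8 + ? = 340, so (1,2) = 118.
Row 2 needs 340; the known cells sum to 247, so (2,5) = 93.
The remaining cell in row 4 is (4,5) = 340 − 227 = 113.

113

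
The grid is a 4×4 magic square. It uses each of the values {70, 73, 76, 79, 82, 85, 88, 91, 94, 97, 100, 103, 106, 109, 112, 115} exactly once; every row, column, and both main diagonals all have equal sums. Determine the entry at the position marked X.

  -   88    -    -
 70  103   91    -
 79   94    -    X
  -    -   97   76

The 16 entries sum to 1480, so each line sums to 1480/4 = 370.
Using row 2: 70 + 103 + 91 + ? → (2,4) = 370 − 264 = 106.
From column 2, 370 − (88 + 103 + 94) gives (4,2) = 85.
Row 4 needs 370; the known cells sum to 258, so (4,1) = 112.
From column 1, 370 − (70 + 79 + 112) gives (1,1) = 109.
Main diagonal: 109 + 103 + 76 + ? = 370, so (3,3) = 82.
The remaining cell in anti-diagonal is (1,4) = 370 − 297 = 73.
From row 1, 370 − (109 + 88 + 73) gives (1,3) = 100.
Row 3 must total 370; the given cells sum to 255, so (3,4) = 115.

115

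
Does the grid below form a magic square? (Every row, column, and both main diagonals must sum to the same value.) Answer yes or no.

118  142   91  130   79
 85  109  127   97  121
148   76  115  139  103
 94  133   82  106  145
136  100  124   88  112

Row 1: 118 + 142 + 91 + 130 + 79 = 560.
Row 2: 85 + 109 + 127 + 97 + 121 = 539.
Row 3: 148 + 76 + 115 + 139 + 103 = 581.
Row 4: 94 + 133 + 82 + 106 + 145 = 560.
Row 5: 136 + 100 + 124 + 88 + 112 = 560.
Column 1: 118 + 85 + 148 + 94 + 136 = 581.
Column 2: 142 + 109 + 76 + 133 + 100 = 560.
Column 3: 91 + 127 + 115 + 82 + 124 = 539.
Column 4: 130 + 97 + 139 + 106 + 88 = 560.
Column 5: 79 + 121 + 103 + 145 + 112 = 560.
Main diagonal: 118 + 109 + 115 + 106 + 112 = 560.
Anti-diagonal: 79 + 97 + 115 + 133 + 136 = 560.

No — main diagonal sums to 560 but row 3 sums to 581.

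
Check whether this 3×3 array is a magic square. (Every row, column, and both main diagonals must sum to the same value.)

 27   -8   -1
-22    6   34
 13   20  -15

Row 1: 27 + (-8) + (-1) = 18.
Row 2: -22 + 6 + 34 = 18.
Row 3: 13 + 20 + (-15) = 18.
Column 1: 27 + (-22) + 13 = 18.
Column 2: -8 + 6 + 20 = 18.
Column 3: -1 + 34 + (-15) = 18.
Main diagonal: 27 + 6 + (-15) = 18.
Anti-diagonal: -1 + 6 + 13 = 18.
All lines sum to 18.

Yes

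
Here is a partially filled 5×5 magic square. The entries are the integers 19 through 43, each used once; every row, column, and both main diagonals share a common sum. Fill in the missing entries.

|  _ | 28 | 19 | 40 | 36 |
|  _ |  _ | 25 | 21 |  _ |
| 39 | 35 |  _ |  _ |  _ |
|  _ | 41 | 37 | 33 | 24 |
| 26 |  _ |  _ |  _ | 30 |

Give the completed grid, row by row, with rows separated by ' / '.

The entries are 19 through 43, which sum to 775, so each line sums to 775/5 = 155.
The remaining cell in row 1 is (1,1) = 155 − 123 = 32.
The remaining cell in row 4 is (4,1) = 155 − 135 = 20.
Column 1: 32 + 39 + 20 + 26 + ? = 155, so (2,1) = 38.
The remaining cell in anti-diagonal is (3,3) = 155 − 124 = 31.
The remaining cell in column 3 is (5,3) = 155 − 112 = 43.
Using main diagonal: 32 + 31 + 33 + 30 + ? → (2,2) = 155 − 126 = 29.
The remaining cell in row 2 is (2,5) = 155 − 113 = 42.
Column 2 needs 155; the known cells sum to 133, so (5,2) = 22.
From column 5, 155 − (36 + 42 + 24 + 30) gives (3,5) = 23.
Row 3 must total 155; the given cells sum to 128, so (3,4) = 27.
The remaining cell in row 5 is (5,4) = 155 − 121 = 34.

32 28 19 40 36 / 38 29 25 21 42 / 39 35 31 27 23 / 20 41 37 33 24 / 26 22 43 34 30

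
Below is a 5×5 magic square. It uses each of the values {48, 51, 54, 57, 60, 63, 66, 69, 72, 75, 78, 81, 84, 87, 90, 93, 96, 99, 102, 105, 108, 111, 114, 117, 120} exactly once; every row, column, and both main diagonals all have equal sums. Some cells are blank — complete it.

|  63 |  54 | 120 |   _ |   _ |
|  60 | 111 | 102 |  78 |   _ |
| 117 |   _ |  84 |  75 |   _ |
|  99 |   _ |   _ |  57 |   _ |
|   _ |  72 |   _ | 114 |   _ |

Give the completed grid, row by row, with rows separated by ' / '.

The 25 entries sum to 2100, so each line sums to 2100/5 = 420.
Row 2: 60 + 111 + 102 + 78 + ? = 420, so (2,5) = 69.
From column 1, 420 − (63 + 60 + 117 + 99) gives (5,1) = 81.
Using column 4: 78 + 75 + 57 + 114 + ? → (1,4) = 420 − 324 = 96.
Using main diagonal: 63 + 111 + 84 + 57 + ? → (5,5) = 420 − 315 = 105.
From row 1, 420 − (63 + 54 + 120 + 96) gives (1,5) = 87.
Row 5 must total 420; the given cells sum to 372, so (5,3) = 48.
From column 3, 420 − (120 + 102 + 84 + 48) gives (4,3) = 66.
Anti-diagonal must total 420; the given cells sum to 330, so (4,2) = 90.
From row 4, 420 − (99 + 90 + 66 + 57) gives (4,5) = 108.
Column 2 must total 420; the given cells sum to 327, so (3,2) = 93.
Column 5: 87 + 69 + 108 + 105 + ? = 420, so (3,5) = 51.

63 54 120 96 87 / 60 111 102 78 69 / 117 93 84 75 51 / 99 90 66 57 108 / 81 72 48 114 105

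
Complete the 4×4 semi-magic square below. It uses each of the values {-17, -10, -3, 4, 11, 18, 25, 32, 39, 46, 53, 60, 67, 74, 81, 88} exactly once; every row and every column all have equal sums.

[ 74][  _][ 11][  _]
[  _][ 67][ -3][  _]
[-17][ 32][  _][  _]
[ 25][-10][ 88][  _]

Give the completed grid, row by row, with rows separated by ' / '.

74 53 11 4 / 60 67 -3 18 / -17 32 46 81 / 25 -10 88 39

The 16 entries sum to 568, so each line sums to 568/4 = 142.
Row 4: 25 + (-10) + 88 + ? = 142, so (4,4) = 39.
Column 1 must total 142; the given cells sum to 82, so (2,1) = 60.
Column 2 needs 142; the known cells sum to 89, so (1,2) = 53.
Column 3 needs 142; the known cells sum to 96, so (3,3) = 46.
The remaining cell in row 1 is (1,4) = 142 − 138 = 4.
Row 2 must total 142; the given cells sum to 124, so (2,4) = 18.
Row 3 needs 142; the known cells sum to 61, so (3,4) = 81.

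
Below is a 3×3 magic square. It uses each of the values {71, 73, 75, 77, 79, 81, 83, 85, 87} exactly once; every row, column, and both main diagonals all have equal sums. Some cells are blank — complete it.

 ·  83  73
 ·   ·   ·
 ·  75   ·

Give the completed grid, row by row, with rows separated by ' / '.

81 83 73 / 71 79 87 / 85 75 77

The 9 entries sum to 711, so each line sums to 711/3 = 237.
Row 1 needs 237; the known cells sum to 156, so (1,1) = 81.
From column 2, 237 − (83 + 75) gives (2,2) = 79.
Using main diagonal: 81 + 79 + ? → (3,3) = 237 − 160 = 77.
Anti-diagonal needs 237; the known cells sum to 152, so (3,1) = 85.
Column 1 needs 237; the known cells sum to 166, so (2,1) = 71.
From column 3, 237 − (73 + 77) gives (2,3) = 87.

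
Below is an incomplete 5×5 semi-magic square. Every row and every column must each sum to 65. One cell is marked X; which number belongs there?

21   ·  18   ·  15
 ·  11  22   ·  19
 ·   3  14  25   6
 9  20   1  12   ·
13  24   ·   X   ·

16

Row 3: 3 + 14 + 25 + 6 + ? = 65, so (3,1) = 17.
The remaining cell in row 4 is (4,5) = 65 − 42 = 23.
Using column 1: 21 + 17 + 9 + 13 + ? → (2,1) = 65 − 60 = 5.
Column 2: 11 + 3 + 20 + 24 + ? = 65, so (1,2) = 7.
From column 3, 65 − (18 + 22 + 14 + 1) gives (5,3) = 10.
Column 5 needs 65; the known cells sum to 63, so (5,5) = 2.
Using row 1: 21 + 7 + 18 + 15 + ? → (1,4) = 65 − 61 = 4.
Row 2 must total 65; the given cells sum to 57, so (2,4) = 8.
Row 5 must total 65; the given cells sum to 49, so (5,4) = 16.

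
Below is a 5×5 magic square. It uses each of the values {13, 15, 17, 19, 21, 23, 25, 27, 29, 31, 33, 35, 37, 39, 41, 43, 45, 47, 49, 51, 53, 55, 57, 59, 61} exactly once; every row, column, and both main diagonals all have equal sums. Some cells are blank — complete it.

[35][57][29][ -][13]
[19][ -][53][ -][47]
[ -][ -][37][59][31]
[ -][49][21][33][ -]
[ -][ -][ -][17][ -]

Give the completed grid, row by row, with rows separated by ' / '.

The 25 entries sum to 925, so each line sums to 925/5 = 185.
Row 1: 35 + 57 + 29 + 13 + ? = 185, so (1,4) = 51.
Column 3: 29 + 53 + 37 + 21 + ? = 185, so (5,3) = 45.
The remaining cell in column 4 is (2,4) = 185 − 160 = 25.
Anti-diagonal: 13 + 25 + 37 + 49 + ? = 185, so (5,1) = 61.
Row 2 needs 185; the known cells sum to 144, so (2,2) = 41.
Main diagonal: 35 + 41 + 37 + 33 + ? = 185, so (5,5) = 39.
Row 5 must total 185; the given cells sum to 162, so (5,2) = 23.
Column 2 must total 185; the given cells sum to 170, so (3,2) = 15.
Column 5 must total 185; the given cells sum to 130, so (4,5) = 55.
Row 3 must total 185; the given cells sum to 142, so (3,1) = 43.
The remaining cell in row 4 is (4,1) = 185 − 158 = 27.

35 57 29 51 13 / 19 41 53 25 47 / 43 15 37 59 31 / 27 49 21 33 55 / 61 23 45 17 39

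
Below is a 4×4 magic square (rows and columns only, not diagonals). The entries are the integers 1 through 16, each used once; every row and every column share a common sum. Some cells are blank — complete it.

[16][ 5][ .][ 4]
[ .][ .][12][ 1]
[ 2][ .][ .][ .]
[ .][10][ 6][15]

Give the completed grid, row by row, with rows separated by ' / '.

16 5 9 4 / 13 8 12 1 / 2 11 7 14 / 3 10 6 15

The entries are 1 through 16, which sum to 136, so each line sums to 136/4 = 34.
Using row 1: 16 + 5 + 4 + ? → (1,3) = 34 − 25 = 9.
Using row 4: 10 + 6 + 15 + ? → (4,1) = 34 − 31 = 3.
Using column 1: 16 + 2 + 3 + ? → (2,1) = 34 − 21 = 13.
Using column 3: 9 + 12 + 6 + ? → (3,3) = 34 − 27 = 7.
Column 4 must total 34; the given cells sum to 20, so (3,4) = 14.
The remaining cell in row 2 is (2,2) = 34 − 26 = 8.
From row 3, 34 − (2 + 7 + 14) gives (3,2) = 11.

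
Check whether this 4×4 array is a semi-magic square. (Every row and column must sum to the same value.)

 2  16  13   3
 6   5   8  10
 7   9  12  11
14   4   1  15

No — column 1 sums to 29 but row 1 sums to 34.

Row 1: 2 + 16 + 13 + 3 = 34.
Row 2: 6 + 5 + 8 + 10 = 29.
Row 3: 7 + 9 + 12 + 11 = 39.
Row 4: 14 + 4 + 1 + 15 = 34.
Column 1: 2 + 6 + 7 + 14 = 29.
Column 2: 16 + 5 + 9 + 4 = 34.
Column 3: 13 + 8 + 12 + 1 = 34.
Column 4: 3 + 10 + 11 + 15 = 39.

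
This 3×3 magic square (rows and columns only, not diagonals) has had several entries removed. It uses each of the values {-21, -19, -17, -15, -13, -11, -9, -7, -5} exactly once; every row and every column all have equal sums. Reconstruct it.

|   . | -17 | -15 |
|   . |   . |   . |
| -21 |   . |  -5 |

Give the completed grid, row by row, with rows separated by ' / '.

-7 -17 -15 / -11 -9 -19 / -21 -13 -5

The 9 entries sum to -117, so each line sums to -117/3 = -39.
Row 1: -17 + (-15) + ? = -39, so (1,1) = -7.
From row 3, -39 − (-21 + (-5)) gives (3,2) = -13.
The remaining cell in column 1 is (2,1) = -39 − (-28) = -11.
From column 2, -39 − (-17 + (-13)) gives (2,2) = -9.
Using column 3: -15 + (-5) + ? → (2,3) = -39 − (-20) = -19.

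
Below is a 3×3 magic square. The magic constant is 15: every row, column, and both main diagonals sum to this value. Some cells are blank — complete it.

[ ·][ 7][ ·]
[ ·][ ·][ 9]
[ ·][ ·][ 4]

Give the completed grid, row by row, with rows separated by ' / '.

Column 3 must total 15; the given cells sum to 13, so (1,3) = 2.
Row 1 must total 15; the given cells sum to 9, so (1,1) = 6.
Using main diagonal: 6 + 4 + ? → (2,2) = 15 − 10 = 5.
From anti-diagonal, 15 − (2 + 5) gives (3,1) = 8.
Using row 2: 5 + 9 + ? → (2,1) = 15 − 14 = 1.
Row 3: 8 + 4 + ? = 15, so (3,2) = 3.

6 7 2 / 1 5 9 / 8 3 4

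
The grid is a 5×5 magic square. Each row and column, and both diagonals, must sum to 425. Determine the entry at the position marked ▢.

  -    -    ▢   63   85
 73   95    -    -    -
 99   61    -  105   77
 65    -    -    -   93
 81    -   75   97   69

91

Row 3 needs 425; the known cells sum to 342, so (3,3) = 83.
Using row 5: 81 + 75 + 97 + 69 + ? → (5,2) = 425 − 322 = 103.
The remaining cell in column 1 is (1,1) = 425 − 318 = 107.
From column 5, 425 − (85 + 77 + 93 + 69) gives (2,5) = 101.
Main diagonal needs 425; the known cells sum to 354, so (4,4) = 71.
Column 4 needs 425; the known cells sum to 336, so (2,4) = 89.
Anti-diagonal must total 425; the given cells sum to 338, so (4,2) = 87.
The remaining cell in row 2 is (2,3) = 425 − 358 = 67.
Row 4 must total 425; the given cells sum to 316, so (4,3) = 109.
Column 2 needs 425; the known cells sum to 346, so (1,2) = 79.
Using column 3: 67 + 83 + 109 + 75 + ? → (1,3) = 425 − 334 = 91.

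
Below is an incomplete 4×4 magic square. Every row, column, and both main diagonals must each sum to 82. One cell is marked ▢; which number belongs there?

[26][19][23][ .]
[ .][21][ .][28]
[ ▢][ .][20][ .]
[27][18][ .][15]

13

Row 1 needs 82; the known cells sum to 68, so (1,4) = 14.
Row 4: 27 + 18 + 15 + ? = 82, so (4,3) = 22.
Using column 2: 19 + 21 + 18 + ? → (3,2) = 82 − 58 = 24.
The remaining cell in column 3 is (2,3) = 82 − 65 = 17.
The remaining cell in column 4 is (3,4) = 82 − 57 = 25.
From row 2, 82 − (21 + 17 + 28) gives (2,1) = 16.
Row 3: 24 + 20 + 25 + ? = 82, so (3,1) = 13.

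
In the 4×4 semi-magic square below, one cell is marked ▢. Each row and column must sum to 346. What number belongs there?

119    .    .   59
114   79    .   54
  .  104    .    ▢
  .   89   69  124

Using row 2: 114 + 79 + 54 + ? → (2,3) = 346 − 247 = 99.
The remaining cell in row 4 is (4,1) = 346 − 282 = 64.
Using column 1: 119 + 114 + 64 + ? → (3,1) = 346 − 297 = 49.
Using column 2: 79 + 104 + 89 + ? → (1,2) = 346 − 272 = 74.
Using column 4: 59 + 54 + 124 + ? → (3,4) = 346 − 237 = 109.

109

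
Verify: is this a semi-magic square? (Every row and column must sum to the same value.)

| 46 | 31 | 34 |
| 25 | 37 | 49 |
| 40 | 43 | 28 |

Yes

Row 1: 46 + 31 + 34 = 111.
Row 2: 25 + 37 + 49 = 111.
Row 3: 40 + 43 + 28 = 111.
Column 1: 46 + 25 + 40 = 111.
Column 2: 31 + 37 + 43 = 111.
Column 3: 34 + 49 + 28 = 111.
All lines sum to 111.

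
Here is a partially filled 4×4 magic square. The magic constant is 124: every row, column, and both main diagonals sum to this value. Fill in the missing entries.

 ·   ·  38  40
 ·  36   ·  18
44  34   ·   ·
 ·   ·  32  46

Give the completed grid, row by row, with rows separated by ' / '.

Using column 4: 40 + 18 + 46 + ? → (3,4) = 124 − 104 = 20.
Using row 3: 44 + 34 + 20 + ? → (3,3) = 124 − 98 = 26.
Column 3 must total 124; the given cells sum to 96, so (2,3) = 28.
Using main diagonal: 36 + 26 + 46 + ? → (1,1) = 124 − 108 = 16.
From anti-diagonal, 124 − (40 + 28 + 34) gives (4,1) = 22.
From row 1, 124 − (16 + 38 + 40) gives (1,2) = 30.
From row 2, 124 − (36 + 28 + 18) gives (2,1) = 42.
Using row 4: 22 + 32 + 46 + ? → (4,2) = 124 − 100 = 24.

16 30 38 40 / 42 36 28 18 / 44 34 26 20 / 22 24 32 46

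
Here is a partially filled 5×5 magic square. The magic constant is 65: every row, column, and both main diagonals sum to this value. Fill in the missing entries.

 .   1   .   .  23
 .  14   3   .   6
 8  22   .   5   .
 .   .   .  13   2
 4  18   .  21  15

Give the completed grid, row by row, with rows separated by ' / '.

12 1 20 9 23 / 25 14 3 17 6 / 8 22 11 5 19 / 16 10 24 13 2 / 4 18 7 21 15

The remaining cell in row 5 is (5,3) = 65 − 58 = 7.
From column 2, 65 − (1 + 14 + 22 + 18) gives (4,2) = 10.
Using column 5: 23 + 6 + 2 + 15 + ? → (3,5) = 65 − 46 = 19.
The remaining cell in row 3 is (3,3) = 65 − 54 = 11.
Main diagonal: 14 + 11 + 13 + 15 + ? = 65, so (1,1) = 12.
Using anti-diagonal: 23 + 11 + 10 + 4 + ? → (2,4) = 65 − 48 = 17.
From row 2, 65 − (14 + 3 + 17 + 6) gives (2,1) = 25.
Column 1 must total 65; the given cells sum to 49, so (4,1) = 16.
From column 4, 65 − (17 + 5 + 13 + 21) gives (1,4) = 9.
The remaining cell in row 1 is (1,3) = 65 − 45 = 20.
Row 4: 16 + 10 + 13 + 2 + ? = 65, so (4,3) = 24.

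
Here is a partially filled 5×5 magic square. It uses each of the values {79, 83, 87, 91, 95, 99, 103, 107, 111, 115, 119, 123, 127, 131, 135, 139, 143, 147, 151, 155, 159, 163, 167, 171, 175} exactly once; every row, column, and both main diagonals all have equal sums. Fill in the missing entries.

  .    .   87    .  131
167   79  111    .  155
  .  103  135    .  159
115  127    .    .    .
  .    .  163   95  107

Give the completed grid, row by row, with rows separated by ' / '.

143 175 87 99 131 / 167 79 111 123 155 / 91 103 135 147 159 / 115 127 139 171 83 / 119 151 163 95 107

The 25 entries sum to 3175, so each line sums to 3175/5 = 635.
The remaining cell in row 2 is (2,4) = 635 − 512 = 123.
Column 3: 87 + 111 + 135 + 163 + ? = 635, so (4,3) = 139.
From column 5, 635 − (131 + 155 + 159 + 107) gives (4,5) = 83.
The remaining cell in anti-diagonal is (5,1) = 635 − 516 = 119.
The remaining cell in row 4 is (4,4) = 635 − 464 = 171.
From row 5, 635 − (119 + 163 + 95 + 107) gives (5,2) = 151.
Column 2: 79 + 103 + 127 + 151 + ? = 635, so (1,2) = 175.
The remaining cell in main diagonal is (1,1) = 635 − 492 = 143.
Using row 1: 143 + 175 + 87 + 131 + ? → (1,4) = 635 − 536 = 99.
Column 1 must total 635; the given cells sum to 544, so (3,1) = 91.
Column 4: 99 + 123 + 171 + 95 + ? = 635, so (3,4) = 147.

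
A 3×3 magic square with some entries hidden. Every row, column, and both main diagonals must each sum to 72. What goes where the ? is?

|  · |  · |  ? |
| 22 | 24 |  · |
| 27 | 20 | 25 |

Row 2 must total 72; the given cells sum to 46, so (2,3) = 26.
Column 1 must total 72; the given cells sum to 49, so (1,1) = 23.
Column 2 needs 72; the known cells sum to 44, so (1,2) = 28.
The remaining cell in column 3 is (1,3) = 72 − 51 = 21.

21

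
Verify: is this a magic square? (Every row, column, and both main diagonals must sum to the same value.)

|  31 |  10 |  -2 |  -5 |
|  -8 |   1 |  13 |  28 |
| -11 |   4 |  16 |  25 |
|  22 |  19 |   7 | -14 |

Yes

Row 1: 31 + 10 + (-2) + (-5) = 34.
Row 2: -8 + 1 + 13 + 28 = 34.
Row 3: -11 + 4 + 16 + 25 = 34.
Row 4: 22 + 19 + 7 + (-14) = 34.
Column 1: 31 + (-8) + (-11) + 22 = 34.
Column 2: 10 + 1 + 4 + 19 = 34.
Column 3: -2 + 13 + 16 + 7 = 34.
Column 4: -5 + 28 + 25 + (-14) = 34.
Main diagonal: 31 + 1 + 16 + (-14) = 34.
Anti-diagonal: -5 + 13 + 4 + 22 = 34.
All lines sum to 34.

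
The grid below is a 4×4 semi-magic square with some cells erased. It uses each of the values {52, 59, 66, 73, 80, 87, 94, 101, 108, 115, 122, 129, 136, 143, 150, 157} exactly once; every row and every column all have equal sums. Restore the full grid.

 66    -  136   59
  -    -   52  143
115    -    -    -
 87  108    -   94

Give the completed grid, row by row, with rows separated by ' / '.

66 157 136 59 / 150 73 52 143 / 115 80 101 122 / 87 108 129 94

The 16 entries sum to 1672, so each line sums to 1672/4 = 418.
Row 1 needs 418; the known cells sum to 261, so (1,2) = 157.
Using row 4: 87 + 108 + 94 + ? → (4,3) = 418 − 289 = 129.
From column 1, 418 − (66 + 115 + 87) gives (2,1) = 150.
Using column 3: 136 + 52 + 129 + ? → (3,3) = 418 − 317 = 101.
Column 4 needs 418; the known cells sum to 296, so (3,4) = 122.
Row 2 needs 418; the known cells sum to 345, so (2,2) = 73.
Row 3: 115 + 101 + 122 + ? = 418, so (3,2) = 80.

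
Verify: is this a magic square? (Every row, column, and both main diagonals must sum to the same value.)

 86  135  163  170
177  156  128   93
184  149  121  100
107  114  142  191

Row 1: 86 + 135 + 163 + 170 = 554.
Row 2: 177 + 156 + 128 + 93 = 554.
Row 3: 184 + 149 + 121 + 100 = 554.
Row 4: 107 + 114 + 142 + 191 = 554.
Column 1: 86 + 177 + 184 + 107 = 554.
Column 2: 135 + 156 + 149 + 114 = 554.
Column 3: 163 + 128 + 121 + 142 = 554.
Column 4: 170 + 93 + 100 + 191 = 554.
Main diagonal: 86 + 156 + 121 + 191 = 554.
Anti-diagonal: 170 + 128 + 149 + 107 = 554.
All lines sum to 554.

Yes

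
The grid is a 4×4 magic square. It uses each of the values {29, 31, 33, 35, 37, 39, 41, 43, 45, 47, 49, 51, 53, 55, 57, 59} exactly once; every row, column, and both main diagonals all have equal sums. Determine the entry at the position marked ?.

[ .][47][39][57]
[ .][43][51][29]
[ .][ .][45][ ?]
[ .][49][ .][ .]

35

The 16 entries sum to 704, so each line sums to 704/4 = 176.
Using row 1: 47 + 39 + 57 + ? → (1,1) = 176 − 143 = 33.
Using row 2: 43 + 51 + 29 + ? → (2,1) = 176 − 123 = 53.
Column 2 must total 176; the given cells sum to 139, so (3,2) = 37.
From column 3, 176 − (39 + 51 + 45) gives (4,3) = 41.
The remaining cell in main diagonal is (4,4) = 176 − 121 = 55.
The remaining cell in anti-diagonal is (4,1) = 176 − 145 = 31.
Using column 1: 33 + 53 + 31 + ? → (3,1) = 176 − 117 = 59.
Column 4: 57 + 29 + 55 + ? = 176, so (3,4) = 35.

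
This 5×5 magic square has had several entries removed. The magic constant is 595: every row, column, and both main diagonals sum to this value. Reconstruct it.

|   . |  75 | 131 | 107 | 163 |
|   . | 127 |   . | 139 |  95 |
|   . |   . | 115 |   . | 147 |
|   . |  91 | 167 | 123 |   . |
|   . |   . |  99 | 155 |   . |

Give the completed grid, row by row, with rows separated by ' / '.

Using row 1: 75 + 131 + 107 + 163 + ? → (1,1) = 595 − 476 = 119.
The remaining cell in column 3 is (2,3) = 595 − 512 = 83.
The remaining cell in column 4 is (3,4) = 595 − 524 = 71.
Main diagonal: 119 + 127 + 115 + 123 + ? = 595, so (5,5) = 111.
Anti-diagonal must total 595; the given cells sum to 508, so (5,1) = 87.
Row 2 needs 595; the known cells sum to 444, so (2,1) = 151.
The remaining cell in row 5 is (5,2) = 595 − 452 = 143.
From column 2, 595 − (75 + 127 + 91 + 143) gives (3,2) = 159.
The remaining cell in column 5 is (4,5) = 595 − 516 = 79.
Row 3: 159 + 115 + 71 + 147 + ? = 595, so (3,1) = 103.
Row 4: 91 + 167 + 123 + 79 + ? = 595, so (4,1) = 135.

119 75 131 107 163 / 151 127 83 139 95 / 103 159 115 71 147 / 135 91 167 123 79 / 87 143 99 155 111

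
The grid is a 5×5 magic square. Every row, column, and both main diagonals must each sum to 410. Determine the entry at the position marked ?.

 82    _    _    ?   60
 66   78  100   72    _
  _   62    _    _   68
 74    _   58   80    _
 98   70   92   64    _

88

Row 2: 66 + 78 + 100 + 72 + ? = 410, so (2,5) = 94.
Row 5: 98 + 70 + 92 + 64 + ? = 410, so (5,5) = 86.
The remaining cell in column 1 is (3,1) = 410 − 320 = 90.
From column 5, 410 − (60 + 94 + 68 + 86) gives (4,5) = 102.
Main diagonal: 82 + 78 + 80 + 86 + ? = 410, so (3,3) = 84.
Using anti-diagonal: 60 + 72 + 84 + 98 + ? → (4,2) = 410 − 314 = 96.
Row 3 must total 410; the given cells sum to 304, so (3,4) = 106.
Column 2 must total 410; the given cells sum to 306, so (1,2) = 104.
From column 3, 410 − (100 + 84 + 58 + 92) gives (1,3) = 76.
Using column 4: 72 + 106 + 80 + 64 + ? → (1,4) = 410 − 322 = 88.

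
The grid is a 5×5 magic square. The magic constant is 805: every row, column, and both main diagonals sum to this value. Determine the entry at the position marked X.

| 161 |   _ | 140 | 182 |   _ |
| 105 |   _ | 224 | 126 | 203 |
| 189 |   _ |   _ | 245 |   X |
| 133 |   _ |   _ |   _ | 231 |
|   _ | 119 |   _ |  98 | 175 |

112

Using row 2: 105 + 224 + 126 + 203 + ? → (2,2) = 805 − 658 = 147.
Column 1 must total 805; the given cells sum to 588, so (5,1) = 217.
Column 4: 182 + 126 + 245 + 98 + ? = 805, so (4,4) = 154.
Using main diagonal: 161 + 147 + 154 + 175 + ? → (3,3) = 805 − 637 = 168.
Row 5: 217 + 119 + 98 + 175 + ? = 805, so (5,3) = 196.
From column 3, 805 − (140 + 224 + 168 + 196) gives (4,3) = 77.
Row 4 must total 805; the given cells sum to 595, so (4,2) = 210.
Anti-diagonal: 126 + 168 + 210 + 217 + ? = 805, so (1,5) = 84.
Row 1: 161 + 140 + 182 + 84 + ? = 805, so (1,2) = 238.
Column 2 needs 805; the known cells sum to 714, so (3,2) = 91.
The remaining cell in column 5 is (3,5) = 805 − 693 = 112.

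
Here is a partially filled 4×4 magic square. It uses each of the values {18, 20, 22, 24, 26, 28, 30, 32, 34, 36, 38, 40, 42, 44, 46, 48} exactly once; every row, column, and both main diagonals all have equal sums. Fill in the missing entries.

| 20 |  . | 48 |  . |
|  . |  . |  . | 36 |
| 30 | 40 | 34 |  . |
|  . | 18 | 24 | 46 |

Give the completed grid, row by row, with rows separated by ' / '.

20 42 48 22 / 38 32 26 36 / 30 40 34 28 / 44 18 24 46

The 16 entries sum to 528, so each line sums to 528/4 = 132.
Using row 3: 30 + 40 + 34 + ? → (3,4) = 132 − 104 = 28.
Row 4 must total 132; the given cells sum to 88, so (4,1) = 44.
Column 1 needs 132; the known cells sum to 94, so (2,1) = 38.
Using column 3: 48 + 34 + 24 + ? → (2,3) = 132 − 106 = 26.
Column 4 needs 132; the known cells sum to 110, so (1,4) = 22.
Main diagonal: 20 + 34 + 46 + ? = 132, so (2,2) = 32.
Row 1: 20 + 48 + 22 + ? = 132, so (1,2) = 42.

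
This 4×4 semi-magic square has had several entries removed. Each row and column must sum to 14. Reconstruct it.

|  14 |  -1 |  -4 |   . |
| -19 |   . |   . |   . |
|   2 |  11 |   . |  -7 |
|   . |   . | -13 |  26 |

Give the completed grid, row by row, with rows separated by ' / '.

Row 1: 14 + (-1) + (-4) + ? = 14, so (1,4) = 5.
Row 3: 2 + 11 + (-7) + ? = 14, so (3,3) = 8.
From column 1, 14 − (14 + (-19) + 2) gives (4,1) = 17.
Column 3 must total 14; the given cells sum to -9, so (2,3) = 23.
Column 4 must total 14; the given cells sum to 24, so (2,4) = -10.
Row 2 must total 14; the given cells sum to -6, so (2,2) = 20.
Row 4: 17 + (-13) + 26 + ? = 14, so (4,2) = -16.

14 -1 -4 5 / -19 20 23 -10 / 2 11 8 -7 / 17 -16 -13 26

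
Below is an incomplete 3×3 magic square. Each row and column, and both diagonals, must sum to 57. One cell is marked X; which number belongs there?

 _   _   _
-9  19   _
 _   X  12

5

The remaining cell in row 2 is (2,3) = 57 − 10 = 47.
Column 3: 47 + 12 + ? = 57, so (1,3) = -2.
Main diagonal needs 57; the known cells sum to 31, so (1,1) = 26.
From anti-diagonal, 57 − (-2 + 19) gives (3,1) = 40.
From row 1, 57 − (26 + (-2)) gives (1,2) = 33.
From row 3, 57 − (40 + 12) gives (3,2) = 5.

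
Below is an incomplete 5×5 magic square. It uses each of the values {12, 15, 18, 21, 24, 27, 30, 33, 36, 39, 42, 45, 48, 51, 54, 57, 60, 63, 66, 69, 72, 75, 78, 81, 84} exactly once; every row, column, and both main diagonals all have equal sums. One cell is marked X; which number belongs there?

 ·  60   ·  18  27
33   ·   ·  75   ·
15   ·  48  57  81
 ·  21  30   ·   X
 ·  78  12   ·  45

The 25 entries sum to 1200, so each line sums to 1200/5 = 240.
Using row 3: 15 + 48 + 57 + 81 + ? → (3,2) = 240 − 201 = 39.
Column 2 must total 240; the given cells sum to 198, so (2,2) = 42.
Anti-diagonal must total 240; the given cells sum to 171, so (5,1) = 69.
Row 5: 69 + 78 + 12 + 45 + ? = 240, so (5,4) = 36.
Column 4 needs 240; the known cells sum to 186, so (4,4) = 54.
The remaining cell in main diagonal is (1,1) = 240 − 189 = 51.
Using row 1: 51 + 60 + 18 + 27 + ? → (1,3) = 240 − 156 = 84.
Column 1 needs 240; the known cells sum to 168, so (4,1) = 72.
Column 3: 84 + 48 + 30 + 12 + ? = 240, so (2,3) = 66.
Using row 2: 33 + 42 + 66 + 75 + ? → (2,5) = 240 − 216 = 24.
From row 4, 240 − (72 + 21 + 30 + 54) gives (4,5) = 63.

63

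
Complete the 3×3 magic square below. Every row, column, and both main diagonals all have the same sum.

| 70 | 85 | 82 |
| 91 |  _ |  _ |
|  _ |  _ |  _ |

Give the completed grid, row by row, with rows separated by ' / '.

70 85 82 / 91 79 67 / 76 73 88

Row 1 is already complete: 70 + 85 + 82 = 237, so that is the magic constant.
The remaining cell in column 1 is (3,1) = 237 − 161 = 76.
Using anti-diagonal: 82 + 76 + ? → (2,2) = 237 − 158 = 79.
From row 2, 237 − (91 + 79) gives (2,3) = 67.
Column 2: 85 + 79 + ? = 237, so (3,2) = 73.
Using column 3: 82 + 67 + ? → (3,3) = 237 − 149 = 88.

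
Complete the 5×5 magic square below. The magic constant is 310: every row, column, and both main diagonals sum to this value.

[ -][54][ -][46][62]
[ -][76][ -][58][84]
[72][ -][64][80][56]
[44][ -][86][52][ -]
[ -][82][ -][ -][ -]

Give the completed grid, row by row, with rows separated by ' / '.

78 54 70 46 62 / 50 76 42 58 84 / 72 38 64 80 56 / 44 60 86 52 68 / 66 82 48 74 40

Using row 3: 72 + 64 + 80 + 56 + ? → (3,2) = 310 − 272 = 38.
The remaining cell in column 2 is (4,2) = 310 − 250 = 60.
Column 4 needs 310; the known cells sum to 236, so (5,4) = 74.
Using anti-diagonal: 62 + 58 + 64 + 60 + ? → (5,1) = 310 − 244 = 66.
Row 4: 44 + 60 + 86 + 52 + ? = 310, so (4,5) = 68.
From column 5, 310 − (62 + 84 + 56 + 68) gives (5,5) = 40.
Using main diagonal: 76 + 64 + 52 + 40 + ? → (1,1) = 310 − 232 = 78.
Row 1 must total 310; the given cells sum to 240, so (1,3) = 70.
Row 5 must total 310; the given cells sum to 262, so (5,3) = 48.
Using column 1: 78 + 72 + 44 + 66 + ? → (2,1) = 310 − 260 = 50.
Using column 3: 70 + 64 + 86 + 48 + ? → (2,3) = 310 − 268 = 42.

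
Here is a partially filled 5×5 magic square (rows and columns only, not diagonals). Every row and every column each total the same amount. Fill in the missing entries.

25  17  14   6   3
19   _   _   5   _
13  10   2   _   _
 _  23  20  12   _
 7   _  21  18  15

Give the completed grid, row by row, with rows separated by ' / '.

25 17 14 6 3 / 19 11 8 5 22 / 13 10 2 24 16 / 1 23 20 12 9 / 7 4 21 18 15

Row 1 is already complete: 25 + 17 + 14 + 6 + 3 = 65, so that is the magic constant.
Using row 5: 7 + 21 + 18 + 15 + ? → (5,2) = 65 − 61 = 4.
Column 1 must total 65; the given cells sum to 64, so (4,1) = 1.
Column 2 needs 65; the known cells sum to 54, so (2,2) = 11.
Column 3 needs 65; the known cells sum to 57, so (2,3) = 8.
Column 4 must total 65; the given cells sum to 41, so (3,4) = 24.
Row 2: 19 + 11 + 8 + 5 + ? = 65, so (2,5) = 22.
Row 3 needs 65; the known cells sum to 49, so (3,5) = 16.
Row 4 must total 65; the given cells sum to 56, so (4,5) = 9.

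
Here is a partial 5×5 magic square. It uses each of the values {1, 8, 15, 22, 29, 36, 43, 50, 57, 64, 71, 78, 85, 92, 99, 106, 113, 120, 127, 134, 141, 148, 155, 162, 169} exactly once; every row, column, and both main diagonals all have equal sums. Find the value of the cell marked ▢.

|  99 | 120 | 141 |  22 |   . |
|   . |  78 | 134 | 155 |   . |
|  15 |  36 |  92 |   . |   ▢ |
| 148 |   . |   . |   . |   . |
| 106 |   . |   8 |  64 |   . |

The 25 entries sum to 2125, so each line sums to 2125/5 = 425.
Row 1 must total 425; the given cells sum to 382, so (1,5) = 43.
Column 1 must total 425; the given cells sum to 368, so (2,1) = 57.
From column 3, 425 − (141 + 134 + 92 + 8) gives (4,3) = 50.
Anti-diagonal: 43 + 155 + 92 + 106 + ? = 425, so (4,2) = 29.
Using row 2: 57 + 78 + 134 + 155 + ? → (2,5) = 425 − 424 = 1.
Using column 2: 120 + 78 + 36 + 29 + ? → (5,2) = 425 − 263 = 162.
From row 5, 425 − (106 + 162 + 8 + 64) gives (5,5) = 85.
Main diagonal needs 425; the known cells sum to 354, so (4,4) = 71.
Row 4: 148 + 29 + 50 + 71 + ? = 425, so (4,5) = 127.
From column 4, 425 − (22 + 155 + 71 + 64) gives (3,4) = 113.
Using column 5: 43 + 1 + 127 + 85 + ? → (3,5) = 425 − 256 = 169.

169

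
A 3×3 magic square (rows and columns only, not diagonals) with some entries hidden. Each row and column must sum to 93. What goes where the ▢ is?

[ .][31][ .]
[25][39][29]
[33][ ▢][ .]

23

Using column 1: 25 + 33 + ? → (1,1) = 93 − 58 = 35.
Column 2: 31 + 39 + ? = 93, so (3,2) = 23.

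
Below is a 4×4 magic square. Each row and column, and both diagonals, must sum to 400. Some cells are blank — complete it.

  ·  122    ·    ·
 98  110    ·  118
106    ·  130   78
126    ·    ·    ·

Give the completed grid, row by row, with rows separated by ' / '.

70 122 94 114 / 98 110 74 118 / 106 86 130 78 / 126 82 102 90

Row 2 must total 400; the given cells sum to 326, so (2,3) = 74.
The remaining cell in row 3 is (3,2) = 400 − 314 = 86.
From column 1, 400 − (98 + 106 + 126) gives (1,1) = 70.
The remaining cell in column 2 is (4,2) = 400 − 318 = 82.
The remaining cell in main diagonal is (4,4) = 400 − 310 = 90.
Using anti-diagonal: 74 + 86 + 126 + ? → (1,4) = 400 − 286 = 114.
From row 1, 400 − (70 + 122 + 114) gives (1,3) = 94.
Row 4 needs 400; the known cells sum to 298, so (4,3) = 102.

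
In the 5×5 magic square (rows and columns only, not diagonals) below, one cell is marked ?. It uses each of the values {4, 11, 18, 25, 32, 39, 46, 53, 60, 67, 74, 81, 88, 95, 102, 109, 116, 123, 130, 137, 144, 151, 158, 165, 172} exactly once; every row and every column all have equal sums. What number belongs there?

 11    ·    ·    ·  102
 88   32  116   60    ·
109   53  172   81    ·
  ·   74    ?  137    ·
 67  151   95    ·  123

18

The 25 entries sum to 2200, so each line sums to 2200/5 = 440.
Row 2 needs 440; the known cells sum to 296, so (2,5) = 144.
Row 3 needs 440; the known cells sum to 415, so (3,5) = 25.
Using row 5: 67 + 151 + 95 + 123 + ? → (5,4) = 440 − 436 = 4.
Column 1: 11 + 88 + 109 + 67 + ? = 440, so (4,1) = 165.
Column 2 needs 440; the known cells sum to 310, so (1,2) = 130.
Column 4 needs 440; the known cells sum to 282, so (1,4) = 158.
From column 5, 440 − (102 + 144 + 25 + 123) gives (4,5) = 46.
Using row 1: 11 + 130 + 158 + 102 + ? → (1,3) = 440 − 401 = 39.
Using row 4: 165 + 74 + 137 + 46 + ? → (4,3) = 440 − 422 = 18.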